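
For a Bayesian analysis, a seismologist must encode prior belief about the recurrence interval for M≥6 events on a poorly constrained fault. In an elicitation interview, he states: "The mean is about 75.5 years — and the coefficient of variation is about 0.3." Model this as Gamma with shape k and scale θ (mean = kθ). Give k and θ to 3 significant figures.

k ≈ 11.1, θ ≈ 6.79

For Gamma(k, scale θ): mean = kθ, variance = kθ², so CV = 1/√k.
CV = 0.3, hence k = 1/CV² = 11.1.
Then θ = mean/k = 75.5/11.1 = 6.79.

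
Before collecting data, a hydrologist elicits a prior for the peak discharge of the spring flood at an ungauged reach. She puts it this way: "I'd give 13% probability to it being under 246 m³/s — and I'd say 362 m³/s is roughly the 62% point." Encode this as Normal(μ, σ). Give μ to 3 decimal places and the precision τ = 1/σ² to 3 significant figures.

μ = 337.252, τ = 0.000152

The p-quantile of Normal(μ,σ) is μ + z_p·σ, with z_{0.13} = -1.126 and z_{0.62} = 0.3055.
Eliminate σ: μ = (z₂·x₁ − z₁·x₂)/(z₂ − z₁) = (0.3055·246 − (-1.126)·362)/1.432 = 337.252.
Then σ = (x₂ − x₁)/(z₂ − z₁) = (362 − 246)/1.432 = 81.013.
Precision τ = 1/σ² = 1/81.01² = 0.000152.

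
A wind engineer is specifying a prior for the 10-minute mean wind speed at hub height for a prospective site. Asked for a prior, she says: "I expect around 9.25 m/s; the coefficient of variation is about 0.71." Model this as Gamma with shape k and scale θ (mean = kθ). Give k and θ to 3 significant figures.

For Gamma(k, scale θ): mean = kθ, variance = kθ², so CV = 1/√k.
CV = 0.71, hence k = 1/CV² = 1.98.
Then θ = mean/k = 9.25/1.98 = 4.66.

k ≈ 1.98, θ ≈ 4.66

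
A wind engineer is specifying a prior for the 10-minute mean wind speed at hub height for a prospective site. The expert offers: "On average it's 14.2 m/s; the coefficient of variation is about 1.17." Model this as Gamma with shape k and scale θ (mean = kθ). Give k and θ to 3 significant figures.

k ≈ 0.731, θ ≈ 19.4

For Gamma(k, scale θ): mean = kθ, variance = kθ², so CV = 1/√k.
CV = 1.17, hence k = 1/CV² = 0.731.
Then θ = mean/k = 14.2/0.731 = 19.4.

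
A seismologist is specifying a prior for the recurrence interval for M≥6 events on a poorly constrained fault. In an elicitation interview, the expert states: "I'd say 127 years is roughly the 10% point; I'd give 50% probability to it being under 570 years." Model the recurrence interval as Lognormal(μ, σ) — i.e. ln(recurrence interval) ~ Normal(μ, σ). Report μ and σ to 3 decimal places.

μ ≈ 6.346, σ ≈ 1.172

If T ~ Lognormal(μ,σ) then ln T ~ Normal(μ,σ), so the p-quantile of ln T is μ + z_p·σ.
ln(127) = 4.844 and ln(570) = 6.346; z_{0.1} = -1.282, z_{0.5} = 0.
σ = (6.346 − 4.844)/(0 − (-1.282)) = 1.172.
μ = 4.844 − (-1.282)·1.172 = 6.346.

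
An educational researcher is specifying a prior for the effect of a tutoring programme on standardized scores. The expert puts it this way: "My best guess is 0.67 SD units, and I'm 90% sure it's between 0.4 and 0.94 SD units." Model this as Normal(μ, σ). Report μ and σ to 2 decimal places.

A symmetric 90% interval runs μ ± z·σ with z = 1.645.
Half-width = 0.27, so σ = 0.27/1.645 = 0.16.
μ is the stated best guess, 0.67.

μ = 0.67, σ = 0.16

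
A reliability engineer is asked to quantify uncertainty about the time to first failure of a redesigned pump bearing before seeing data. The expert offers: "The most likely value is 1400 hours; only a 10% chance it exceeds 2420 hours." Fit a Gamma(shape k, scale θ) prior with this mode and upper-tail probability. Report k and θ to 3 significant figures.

k ≈ 7.33, θ ≈ 221

Gamma(k,θ) with k>1 has mode (k−1)θ, so θ = 1400/(k−1).
Need P(X < 2420) = 0.9 with θ tied to k this way. Start at k = 2, θ = 1400: P(X<2420) ≈ 0.516.
Too low — raise k to concentrate. Iterating converges to k ≈ 7.33.
Then θ = 1400/(7.33−1) ≈ 221.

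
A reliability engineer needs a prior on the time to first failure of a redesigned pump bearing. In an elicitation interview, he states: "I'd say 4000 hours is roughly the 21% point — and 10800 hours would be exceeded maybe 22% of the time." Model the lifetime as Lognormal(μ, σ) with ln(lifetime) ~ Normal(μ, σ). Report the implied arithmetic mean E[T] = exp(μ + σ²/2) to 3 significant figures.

E[T] ≈ 8100 hours

If T ~ Lognormal(μ,σ) then ln T ~ Normal(μ,σ), so the p-quantile of ln T is μ + z_p·σ.
ln(4000) = 8.294 and ln(10800) = 9.287; z_{0.21} = -0.8064, z_{0.78} = 0.7722.
σ = (9.287 − 8.294)/(0.7722 − (-0.8064)) = 0.629.
μ = 8.294 − (-0.8064)·0.629 = 8.801.
E[T] = exp(μ + σ²/2) = exp(8.801 + 0.1979) = 8100 hours.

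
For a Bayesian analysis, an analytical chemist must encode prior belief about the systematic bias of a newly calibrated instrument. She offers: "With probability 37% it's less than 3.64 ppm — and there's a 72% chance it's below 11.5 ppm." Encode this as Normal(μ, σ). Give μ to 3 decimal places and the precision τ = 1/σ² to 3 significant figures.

For Normal(μ,σ), the p-quantile is μ + z_p·σ. Here z_{0.37} = -0.3319, z_{0.72} = 0.5828.
So 3.64 = μ − 0.3319σ and 11.5 = μ + 0.5828σ.
Subtracting: σ = (11.5 − 3.64)/(0.5828 − (-0.3319)) = 8.593.
Then μ = 3.64 − (-0.3319)·8.593 = 6.492.
Precision τ = 1/σ² = 1/8.593² = 0.0135.

μ = 6.492, τ = 0.0135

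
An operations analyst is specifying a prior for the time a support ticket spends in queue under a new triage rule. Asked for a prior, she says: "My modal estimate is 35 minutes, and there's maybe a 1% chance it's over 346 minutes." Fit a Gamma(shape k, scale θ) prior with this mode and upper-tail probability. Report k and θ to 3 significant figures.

k ≈ 1.59, θ ≈ 59.1

Gamma(k,θ) with k>1 has mode (k−1)θ, so θ = 35/(k−1).
Need P(X < 346) = 0.99 with θ tied to k this way. Start at k = 2, θ = 35: P(X<346) ≈ 0.999.
Too high — lower k to spread out. Iterating converges to k ≈ 1.59.
Then θ = 35/(1.59−1) ≈ 59.1.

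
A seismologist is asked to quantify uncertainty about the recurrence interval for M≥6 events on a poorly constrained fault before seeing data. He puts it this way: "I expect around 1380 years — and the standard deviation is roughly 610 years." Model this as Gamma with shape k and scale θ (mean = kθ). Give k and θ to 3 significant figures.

k ≈ 5.12, θ ≈ 270

For Gamma(k, scale θ): mean = kθ, variance = kθ², so CV = 1/√k.
CV = SD/mean = 610/1380 = 0.442, hence k = 1/CV² = 5.12.
Then θ = mean/k = 1380/5.12 = 270.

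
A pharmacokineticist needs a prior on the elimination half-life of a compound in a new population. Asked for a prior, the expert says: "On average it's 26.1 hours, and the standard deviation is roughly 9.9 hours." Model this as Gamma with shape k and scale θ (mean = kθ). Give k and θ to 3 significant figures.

k ≈ 6.95, θ ≈ 3.76

For Gamma(k, scale θ): mean = kθ, variance = kθ², so CV = 1/√k.
CV = SD/mean = 9.9/26.1 = 0.3793, hence k = 1/CV² = 6.95.
Then θ = mean/k = 26.1/6.95 = 3.76.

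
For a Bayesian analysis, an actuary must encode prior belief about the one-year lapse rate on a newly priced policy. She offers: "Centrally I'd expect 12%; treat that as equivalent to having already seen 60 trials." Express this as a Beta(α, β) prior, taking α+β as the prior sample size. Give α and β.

Under the effective-sample-size interpretation, Beta(α, β) has prior mean α/(α+β) and prior sample size α+β.
So α+β = 60 and α/(α+β) = 0.12, giving α = 0.12·60 = 7.2 and β = 60 − 7.2 = 52.8.

α = 7.2, β = 52.8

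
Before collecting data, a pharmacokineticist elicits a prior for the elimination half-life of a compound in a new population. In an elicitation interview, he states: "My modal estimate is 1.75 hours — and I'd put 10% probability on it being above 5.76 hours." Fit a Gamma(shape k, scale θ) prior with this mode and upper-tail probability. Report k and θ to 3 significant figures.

k ≈ 2.33, θ ≈ 1.32

Gamma(k,θ) with k>1 has mode (k−1)θ, so θ = 1.75/(k−1).
Need P(X < 5.76) = 0.9 with θ tied to k this way. Start at k = 2, θ = 1.75: P(X<5.76) ≈ 0.840.
Too low — raise k to concentrate. Iterating converges to k ≈ 2.33.
Then θ = 1.75/(2.33−1) ≈ 1.32.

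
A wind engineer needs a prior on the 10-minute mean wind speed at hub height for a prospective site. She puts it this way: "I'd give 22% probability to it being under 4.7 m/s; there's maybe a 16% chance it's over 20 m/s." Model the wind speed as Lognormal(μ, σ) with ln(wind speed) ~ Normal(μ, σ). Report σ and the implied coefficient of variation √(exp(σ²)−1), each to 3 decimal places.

σ ≈ 0.820, CV ≈ 0.979

If T ~ Lognormal(μ,σ) then ln T ~ Normal(μ,σ), so the p-quantile of ln T is μ + z_p·σ.
ln(4.7) = 1.548 and ln(20) = 2.996; z_{0.22} = -0.7722, z_{0.84} = 0.9945.
σ = (2.996 − 1.548)/(0.9945 − (-0.7722)) = 0.820.
μ = 1.548 − (-0.7722)·0.820 = 2.181.
CV = √(exp(σ²)−1) = √(exp(0.6720)−1) = 0.979.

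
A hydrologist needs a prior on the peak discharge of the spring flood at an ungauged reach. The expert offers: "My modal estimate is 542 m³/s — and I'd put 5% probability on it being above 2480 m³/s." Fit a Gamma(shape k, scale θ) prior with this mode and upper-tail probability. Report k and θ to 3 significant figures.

k ≈ 2.06, θ ≈ 513

Gamma(k,θ) with k>1 has mode (k−1)θ, so θ = 542/(k−1).
Need P(X < 2480) = 0.95 with θ tied to k this way. Start at k = 2, θ = 542: P(X<2480) ≈ 0.943.
Too low — raise k to concentrate. Iterating converges to k ≈ 2.06.
Then θ = 542/(2.06−1) ≈ 513.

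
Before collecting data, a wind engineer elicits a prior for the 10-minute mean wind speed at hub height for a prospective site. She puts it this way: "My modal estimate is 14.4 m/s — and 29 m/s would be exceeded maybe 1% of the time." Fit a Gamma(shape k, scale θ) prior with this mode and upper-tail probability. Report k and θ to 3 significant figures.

k ≈ 11, θ ≈ 1.44

Gamma(k,θ) with k>1 has mode (k−1)θ, so θ = 14.4/(k−1).
Need P(X < 29) = 0.99 with θ tied to k this way. Start at k = 2, θ = 14.4: P(X<29) ≈ 0.598.
Too low — raise k to concentrate. Iterating converges to k ≈ 11.
Then θ = 14.4/(11−1) ≈ 1.44.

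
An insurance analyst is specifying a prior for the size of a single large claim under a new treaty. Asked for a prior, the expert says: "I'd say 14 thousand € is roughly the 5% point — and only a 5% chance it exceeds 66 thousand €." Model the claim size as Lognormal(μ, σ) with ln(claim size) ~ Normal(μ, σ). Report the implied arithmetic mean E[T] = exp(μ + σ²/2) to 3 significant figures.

E[T] ≈ 34 thousand €

If T ~ Lognormal(μ,σ) then ln T ~ Normal(μ,σ), so the p-quantile of ln T is μ + z_p·σ.
ln(14) = 2.639 and ln(66) = 4.19; z_{0.05} = -1.645, z_{0.95} = 1.645.
σ = (4.19 − 2.639)/(1.645 − (-1.645)) = 0.471.
μ = 2.639 − (-1.645)·0.471 = 3.414.
E[T] = exp(μ + σ²/2) = exp(3.414 + 0.1111) = 34 thousand €.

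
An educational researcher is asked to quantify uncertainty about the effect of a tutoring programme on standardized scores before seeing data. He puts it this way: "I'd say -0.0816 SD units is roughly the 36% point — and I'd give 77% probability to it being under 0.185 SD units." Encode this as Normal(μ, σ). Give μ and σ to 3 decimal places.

μ = 0.005, σ = 0.243

For Normal(μ,σ), the p-quantile is μ + z_p·σ. Here z_{0.36} = -0.3585, z_{0.77} = 0.7388.
So -0.0816 = μ − 0.3585σ and 0.185 = μ + 0.7388σ.
Subtracting: σ = (0.185 − -0.0816)/(0.7388 − (-0.3585)) = 0.243.
Then μ = -0.0816 − (-0.3585)·0.243 = 0.005.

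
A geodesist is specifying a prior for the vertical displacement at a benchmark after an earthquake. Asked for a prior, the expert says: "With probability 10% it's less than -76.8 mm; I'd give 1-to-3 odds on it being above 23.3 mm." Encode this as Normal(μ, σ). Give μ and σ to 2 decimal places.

μ = -11.22, σ = 51.17

The p-quantile of Normal(μ,σ) is μ + z_p·σ, with z_{0.1} = -1.282 and z_{0.75} = 0.6745.
Eliminate σ: μ = (z₂·x₁ − z₁·x₂)/(z₂ − z₁) = (0.6745·-76.8 − (-1.282)·23.3)/1.956 = -11.22.
Then σ = (x₂ − x₁)/(z₂ − z₁) = (23.3 − -76.8)/1.956 = 51.17.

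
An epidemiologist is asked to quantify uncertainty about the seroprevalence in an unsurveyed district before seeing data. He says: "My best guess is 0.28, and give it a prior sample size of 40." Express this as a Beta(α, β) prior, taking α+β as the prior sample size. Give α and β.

Under the effective-sample-size interpretation, Beta(α, β) has prior mean α/(α+β) and prior sample size α+β.
So α+β = 40 and α/(α+β) = 0.28, giving α = 0.28·40 = 11.2 and β = 40 − 11.2 = 28.8.

α = 11.2, β = 28.8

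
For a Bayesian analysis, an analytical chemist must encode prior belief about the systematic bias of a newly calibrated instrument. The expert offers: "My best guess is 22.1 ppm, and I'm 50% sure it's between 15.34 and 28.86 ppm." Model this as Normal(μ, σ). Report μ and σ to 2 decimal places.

μ = 22.10, σ = 10.02

A symmetric 50% interval runs μ ± z·σ with z = 0.6745.
Half-width = 6.76, so σ = 6.76/0.6745 = 10.02.
μ is the stated best guess, 22.10.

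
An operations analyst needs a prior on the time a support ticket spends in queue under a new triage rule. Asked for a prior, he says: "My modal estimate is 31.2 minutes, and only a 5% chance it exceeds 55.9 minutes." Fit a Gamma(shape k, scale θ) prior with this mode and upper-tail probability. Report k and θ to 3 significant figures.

Gamma(k,θ) with k>1 has mode (k−1)θ, so θ = 31.2/(k−1).
Need P(X < 55.9) = 0.95 with θ tied to k this way. Start at k = 2, θ = 31.2: P(X<55.9) ≈ 0.535.
Too low — raise k to concentrate. Iterating converges to k ≈ 9.2.
Then θ = 31.2/(9.2−1) ≈ 3.81.

k ≈ 9.2, θ ≈ 3.81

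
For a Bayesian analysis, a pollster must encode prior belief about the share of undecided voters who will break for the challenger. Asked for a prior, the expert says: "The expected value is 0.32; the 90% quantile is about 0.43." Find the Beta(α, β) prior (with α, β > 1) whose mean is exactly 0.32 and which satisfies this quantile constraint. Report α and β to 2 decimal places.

α ≈ 9.76, β ≈ 20.74

With mean 0.32 fixed, write α = 0.32s, β = 0.68s where s = α+β.
Need P(θ < 0.43) = 0.9 under Beta(0.32s, 0.68s). Normal approximation: (q−m)/√(m(1−m)/s) ≈ z_{0.9} = 1.28, so s ≈ 0.32·0.68·(1.28)²/(0.43−0.32)² = 29.5.
At s = 29.5: P(θ<0.43) ≈ 0.897. Adjusting to match 0.9 gives s ≈ 30.49.
So α = 0.32·30.49 ≈ 9.76, β = 0.68·30.49 ≈ 20.74.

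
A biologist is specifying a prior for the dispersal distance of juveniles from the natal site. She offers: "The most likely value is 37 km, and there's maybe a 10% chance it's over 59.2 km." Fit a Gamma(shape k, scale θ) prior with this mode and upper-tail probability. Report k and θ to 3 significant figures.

Gamma(k,θ) with k>1 has mode (k−1)θ, so θ = 37/(k−1).
Need P(X < 59.2) = 0.9 with θ tied to k this way. Start at k = 2, θ = 37: P(X<59.2) ≈ 0.475.
Too low — raise k to concentrate. Iterating converges to k ≈ 9.5.
Then θ = 37/(9.5−1) ≈ 4.35.

k ≈ 9.5, θ ≈ 4.35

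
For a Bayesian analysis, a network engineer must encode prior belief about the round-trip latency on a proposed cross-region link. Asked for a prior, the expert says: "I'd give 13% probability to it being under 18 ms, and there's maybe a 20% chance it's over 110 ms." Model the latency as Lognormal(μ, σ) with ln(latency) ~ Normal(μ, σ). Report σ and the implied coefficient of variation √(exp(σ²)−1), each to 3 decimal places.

σ ≈ 0.920, CV ≈ 1.153

If T ~ Lognormal(μ,σ) then ln T ~ Normal(μ,σ), so the p-quantile of ln T is μ + z_p·σ.
ln(18) = 2.89 and ln(110) = 4.7; z_{0.13} = -1.126, z_{0.8} = 0.8416.
σ = (4.7 − 2.89)/(0.8416 − (-1.126)) = 0.920.
μ = 2.89 − (-1.126)·0.920 = 3.926.
CV = √(exp(σ²)−1) = √(exp(0.8460)−1) = 1.153.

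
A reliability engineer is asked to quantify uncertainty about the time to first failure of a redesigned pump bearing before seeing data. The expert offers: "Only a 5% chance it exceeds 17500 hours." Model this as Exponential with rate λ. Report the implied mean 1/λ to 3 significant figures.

mean ≈ 5840 hours

P(T > 17500.0) = e^(−λ·17500.0) = 0.05, so λ = −ln(0.05)/17500.0 = 0.000171.
Mean = 1/λ = 5840 hours.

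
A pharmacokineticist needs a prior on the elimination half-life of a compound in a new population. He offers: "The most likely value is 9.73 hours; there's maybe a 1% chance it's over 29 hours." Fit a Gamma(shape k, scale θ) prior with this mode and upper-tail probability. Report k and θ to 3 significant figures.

Gamma(k,θ) with k>1 has mode (k−1)θ, so θ = 9.73/(k−1).
Need P(X < 29) = 0.99 with θ tied to k this way. Start at k = 2, θ = 9.73: P(X<29) ≈ 0.798.
Too low — raise k to concentrate. Iterating converges to k ≈ 4.78.
Then θ = 9.73/(4.78−1) ≈ 2.57.

k ≈ 4.78, θ ≈ 2.57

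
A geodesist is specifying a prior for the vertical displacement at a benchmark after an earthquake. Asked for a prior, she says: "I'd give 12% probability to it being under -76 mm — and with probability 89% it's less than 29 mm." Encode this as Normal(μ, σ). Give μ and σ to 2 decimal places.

The p-quantile of Normal(μ,σ) is μ + z_p·σ, with z_{0.12} = -1.175 and z_{0.89} = 1.227.
Eliminate σ: μ = (z₂·x₁ − z₁·x₂)/(z₂ − z₁) = (1.227·-76 − (-1.175)·29)/2.402 = -24.63.
Then σ = (x₂ − x₁)/(z₂ − z₁) = (29 − -76)/2.402 = 43.72.

μ = -24.63, σ = 43.72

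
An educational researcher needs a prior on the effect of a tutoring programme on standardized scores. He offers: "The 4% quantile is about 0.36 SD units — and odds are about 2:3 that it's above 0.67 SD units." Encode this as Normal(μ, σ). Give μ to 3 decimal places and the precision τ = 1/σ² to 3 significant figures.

μ = 0.631, τ = 41.8

For Normal(μ,σ), the p-quantile is μ + z_p·σ. Here z_{0.04} = -1.751, z_{0.6} = 0.2533.
So 0.36 = μ − 1.751σ and 0.67 = μ + 0.2533σ.
Subtracting: σ = (0.67 − 0.36)/(0.2533 − (-1.751)) = 0.155.
Then μ = 0.36 − (-1.751)·0.155 = 0.631.
Precision τ = 1/σ² = 1/0.1547² = 41.8.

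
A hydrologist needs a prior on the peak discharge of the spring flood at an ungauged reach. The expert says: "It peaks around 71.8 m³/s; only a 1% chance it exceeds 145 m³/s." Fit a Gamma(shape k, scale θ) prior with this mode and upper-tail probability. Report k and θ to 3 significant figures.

k ≈ 10.9, θ ≈ 7.23

Gamma(k,θ) with k>1 has mode (k−1)θ, so θ = 71.8/(k−1).
Need P(X < 145) = 0.99 with θ tied to k this way. Start at k = 2, θ = 71.8: P(X<145) ≈ 0.599.
Too low — raise k to concentrate. Iterating converges to k ≈ 10.9.
Then θ = 71.8/(10.9−1) ≈ 7.23.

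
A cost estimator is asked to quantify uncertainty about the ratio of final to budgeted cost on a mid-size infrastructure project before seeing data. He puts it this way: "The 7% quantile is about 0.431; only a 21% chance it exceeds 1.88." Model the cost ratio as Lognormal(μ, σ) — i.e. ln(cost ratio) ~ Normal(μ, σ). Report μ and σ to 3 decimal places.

If T ~ Lognormal(μ,σ) then ln T ~ Normal(μ,σ), so the p-quantile of ln T is μ + z_p·σ.
ln(0.431) = -0.8416 and ln(1.88) = 0.6313; z_{0.07} = -1.476, z_{0.79} = 0.8064.
σ = (0.6313 − -0.8416)/(0.8064 − (-1.476)) = 0.645.
μ = -0.8416 − (-1.476)·0.645 = 0.111.

μ ≈ 0.111, σ ≈ 0.645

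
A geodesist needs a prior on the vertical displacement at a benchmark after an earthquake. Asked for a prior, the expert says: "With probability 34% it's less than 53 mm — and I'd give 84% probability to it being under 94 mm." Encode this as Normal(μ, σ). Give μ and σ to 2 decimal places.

μ = 65.02, σ = 29.14

The p-quantile of Normal(μ,σ) is μ + z_p·σ, with z_{0.34} = -0.4125 and z_{0.84} = 0.9945.
Eliminate σ: μ = (z₂·x₁ − z₁·x₂)/(z₂ − z₁) = (0.9945·53 − (-0.4125)·94)/1.407 = 65.02.
Then σ = (x₂ − x₁)/(z₂ − z₁) = (94 − 53)/1.407 = 29.14.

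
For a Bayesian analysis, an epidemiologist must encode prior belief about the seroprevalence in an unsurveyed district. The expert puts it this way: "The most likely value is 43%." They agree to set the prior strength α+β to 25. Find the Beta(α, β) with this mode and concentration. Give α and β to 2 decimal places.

For α,β > 1 the Beta mode is (α−1)/(α+β−2). With α+β = 25, the mode is (α−1)/23.
Set (α−1)/23 = 0.43 → α = 1 + 0.43·23 = 10.89.
β = 25 − α = 14.11.

α = 10.89, β = 14.11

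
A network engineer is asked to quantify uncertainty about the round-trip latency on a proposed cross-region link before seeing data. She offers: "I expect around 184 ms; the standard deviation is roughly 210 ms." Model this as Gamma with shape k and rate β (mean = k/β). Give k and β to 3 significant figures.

k ≈ 0.768, β ≈ 0.00417

For Gamma(k, rate β): mean = k/β, variance = k/β², so CV = 1/√k.
CV = SD/mean = 210/184 = 1.141, hence k = 1/CV² = 0.768.
Then β = k/mean = 0.768/184 = 0.00417.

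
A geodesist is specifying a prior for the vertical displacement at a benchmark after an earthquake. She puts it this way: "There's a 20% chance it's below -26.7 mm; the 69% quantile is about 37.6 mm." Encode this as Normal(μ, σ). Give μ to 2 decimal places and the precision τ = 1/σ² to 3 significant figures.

μ = 13.76, τ = 0.000433

For Normal(μ,σ), the p-quantile is μ + z_p·σ. Here z_{0.2} = -0.8416, z_{0.69} = 0.4959.
So -26.7 = μ − 0.8416σ and 37.6 = μ + 0.4959σ.
Subtracting: σ = (37.6 − -26.7)/(0.4959 − (-0.8416)) = 48.08.
Then μ = -26.7 − (-0.8416)·48.08 = 13.76.
Precision τ = 1/σ² = 1/48.08² = 0.000433.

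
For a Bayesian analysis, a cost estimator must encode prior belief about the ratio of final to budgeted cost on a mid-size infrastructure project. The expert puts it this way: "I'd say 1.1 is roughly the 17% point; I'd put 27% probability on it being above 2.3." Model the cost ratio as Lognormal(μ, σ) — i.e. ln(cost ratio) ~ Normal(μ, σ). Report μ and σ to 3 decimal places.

If T ~ Lognormal(μ,σ) then ln T ~ Normal(μ,σ), so the p-quantile of ln T is μ + z_p·σ.
ln(1.1) = 0.09531 and ln(2.3) = 0.8329; z_{0.17} = -0.9542, z_{0.73} = 0.6128.
σ = (0.8329 − 0.09531)/(0.6128 − (-0.9542)) = 0.471.
μ = 0.09531 − (-0.9542)·0.471 = 0.544.

μ ≈ 0.544, σ ≈ 0.471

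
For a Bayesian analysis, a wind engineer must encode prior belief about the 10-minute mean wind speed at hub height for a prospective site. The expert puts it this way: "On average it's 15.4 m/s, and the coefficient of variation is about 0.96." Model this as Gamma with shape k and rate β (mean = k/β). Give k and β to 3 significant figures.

k ≈ 1.09, β ≈ 0.0705

For Gamma(k, rate β): mean = k/β, variance = k/β², so CV = 1/√k.
CV = 0.96, hence k = 1/CV² = 1.09.
Then β = k/mean = 1.09/15.4 = 0.0705.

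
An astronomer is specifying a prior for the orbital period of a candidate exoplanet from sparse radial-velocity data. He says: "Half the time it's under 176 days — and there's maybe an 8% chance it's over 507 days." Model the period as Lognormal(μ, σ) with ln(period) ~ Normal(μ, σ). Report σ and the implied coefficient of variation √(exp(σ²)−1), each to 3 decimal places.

σ ≈ 0.753, CV ≈ 0.873

If T ~ Lognormal(μ,σ) then ln T ~ Normal(μ,σ), so the p-quantile of ln T is μ + z_p·σ.
ln(176) = 5.17 and ln(507) = 6.229; z_{0.5} = 0, z_{0.92} = 1.405.
σ = (6.229 − 5.17)/(1.405 − (0)) = 0.753.
μ = 5.17 − (0)·0.753 = 5.170.
CV = √(exp(σ²)−1) = √(exp(0.5670)−1) = 0.873.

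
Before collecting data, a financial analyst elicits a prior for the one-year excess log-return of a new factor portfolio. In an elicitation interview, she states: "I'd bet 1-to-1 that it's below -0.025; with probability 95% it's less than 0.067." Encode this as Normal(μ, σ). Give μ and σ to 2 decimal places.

μ = -0.03, σ = 0.06

The p-quantile of Normal(μ,σ) is μ + z_p·σ, with z_{0.5} = 0 and z_{0.95} = 1.645.
Eliminate σ: μ = (z₂·x₁ − z₁·x₂)/(z₂ − z₁) = (1.645·-0.025 − (0)·0.067)/1.645 = -0.03.
Then σ = (x₂ − x₁)/(z₂ − z₁) = (0.067 − -0.025)/1.645 = 0.06.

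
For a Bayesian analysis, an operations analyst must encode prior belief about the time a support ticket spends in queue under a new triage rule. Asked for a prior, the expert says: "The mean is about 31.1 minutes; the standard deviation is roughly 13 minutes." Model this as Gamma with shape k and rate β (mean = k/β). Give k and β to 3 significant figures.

k ≈ 5.72, β ≈ 0.184

For Gamma(k, rate β): mean = k/β, variance = k/β², so CV = 1/√k.
CV = SD/mean = 13/31.1 = 0.418, hence k = 1/CV² = 5.72.
Then β = k/mean = 5.72/31.1 = 0.184.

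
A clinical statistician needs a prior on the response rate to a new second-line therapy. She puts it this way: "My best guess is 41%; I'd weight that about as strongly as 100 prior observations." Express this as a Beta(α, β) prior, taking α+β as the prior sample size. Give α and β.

α = 41, β = 59

Under the effective-sample-size interpretation, Beta(α, β) has prior mean α/(α+β) and prior sample size α+β.
So α+β = 100 and α/(α+β) = 0.41, giving α = 0.41·100 = 41 and β = 100 − 41 = 59.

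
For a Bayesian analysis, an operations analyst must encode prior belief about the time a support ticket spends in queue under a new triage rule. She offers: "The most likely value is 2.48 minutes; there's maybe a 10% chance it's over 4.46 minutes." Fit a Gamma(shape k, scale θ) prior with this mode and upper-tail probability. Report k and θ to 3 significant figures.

Gamma(k,θ) with k>1 has mode (k−1)θ, so θ = 2.48/(k−1).
Need P(X < 4.46) = 0.9 with θ tied to k this way. Start at k = 2, θ = 2.48: P(X<4.46) ≈ 0.537.
Too low — raise k to concentrate. Iterating converges to k ≈ 6.53.
Then θ = 2.48/(6.53−1) ≈ 0.449.

k ≈ 6.53, θ ≈ 0.449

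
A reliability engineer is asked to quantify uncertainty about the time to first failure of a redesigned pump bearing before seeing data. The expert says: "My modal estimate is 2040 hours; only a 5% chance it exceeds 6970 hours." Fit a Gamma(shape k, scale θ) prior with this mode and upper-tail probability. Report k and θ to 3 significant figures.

k ≈ 2.72, θ ≈ 1190

Gamma(k,θ) with k>1 has mode (k−1)θ, so θ = 2040/(k−1).
Need P(X < 6970) = 0.95 with θ tied to k this way. Start at k = 2, θ = 2040: P(X<6970) ≈ 0.855.
Too low — raise k to concentrate. Iterating converges to k ≈ 2.72.
Then θ = 2040/(2.72−1) ≈ 1190.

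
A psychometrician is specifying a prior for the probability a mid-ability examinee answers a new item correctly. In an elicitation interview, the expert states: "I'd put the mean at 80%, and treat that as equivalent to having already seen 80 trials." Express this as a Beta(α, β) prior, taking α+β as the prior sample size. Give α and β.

Under the effective-sample-size interpretation, Beta(α, β) has prior mean α/(α+β) and prior sample size α+β.
So α+β = 80 and α/(α+β) = 0.8, giving α = 0.8·80 = 64 and β = 80 − 64 = 16.

α = 64, β = 16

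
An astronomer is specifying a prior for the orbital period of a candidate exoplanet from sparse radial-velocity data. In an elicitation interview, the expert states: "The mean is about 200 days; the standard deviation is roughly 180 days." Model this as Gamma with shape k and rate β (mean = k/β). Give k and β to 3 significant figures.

For Gamma(k, rate β): mean = k/β, variance = k/β², so CV = 1/√k.
CV = SD/mean = 180/200 = 0.9, hence k = 1/CV² = 1.23.
Then β = k/mean = 1.23/200 = 0.00617.

k ≈ 1.23, β ≈ 0.00617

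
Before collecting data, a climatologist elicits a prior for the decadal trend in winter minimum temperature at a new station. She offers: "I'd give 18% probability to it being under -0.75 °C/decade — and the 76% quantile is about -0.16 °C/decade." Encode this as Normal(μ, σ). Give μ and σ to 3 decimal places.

The p-quantile of Normal(μ,σ) is μ + z_p·σ, with z_{0.18} = -0.9154 and z_{0.76} = 0.7063.
Eliminate σ: μ = (z₂·x₁ − z₁·x₂)/(z₂ − z₁) = (0.7063·-0.75 − (-0.9154)·-0.16)/1.622 = -0.417.
Then σ = (x₂ − x₁)/(z₂ − z₁) = (-0.16 − -0.75)/1.622 = 0.364.

μ = -0.417, σ = 0.364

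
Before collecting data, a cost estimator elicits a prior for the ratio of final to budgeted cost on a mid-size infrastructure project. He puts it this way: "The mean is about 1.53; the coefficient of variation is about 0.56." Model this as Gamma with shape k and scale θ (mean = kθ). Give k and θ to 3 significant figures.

k ≈ 3.19, θ ≈ 0.48

For Gamma(k, scale θ): mean = kθ, variance = kθ², so CV = 1/√k.
CV = 0.56, hence k = 1/CV² = 3.19.
Then θ = mean/k = 1.53/3.19 = 0.48.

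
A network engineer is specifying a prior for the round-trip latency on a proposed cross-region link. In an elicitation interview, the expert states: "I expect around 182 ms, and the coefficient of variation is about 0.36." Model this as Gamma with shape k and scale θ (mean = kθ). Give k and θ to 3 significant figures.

k ≈ 7.72, θ ≈ 23.6

For Gamma(k, scale θ): mean = kθ, variance = kθ², so CV = 1/√k.
CV = 0.36, hence k = 1/CV² = 7.72.
Then θ = mean/k = 182/7.72 = 23.6.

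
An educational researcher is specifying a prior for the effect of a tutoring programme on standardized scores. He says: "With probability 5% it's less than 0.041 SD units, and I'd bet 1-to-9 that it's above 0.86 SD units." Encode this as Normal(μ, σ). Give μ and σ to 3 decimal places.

The p-quantile of Normal(μ,σ) is μ + z_p·σ, with z_{0.05} = -1.645 and z_{0.9} = 1.282.
Eliminate σ: μ = (z₂·x₁ − z₁·x₂)/(z₂ − z₁) = (1.282·0.041 − (-1.645)·0.86)/2.926 = 0.501.
Then σ = (x₂ − x₁)/(z₂ − z₁) = (0.86 − 0.041)/2.926 = 0.280.

μ = 0.501, σ = 0.280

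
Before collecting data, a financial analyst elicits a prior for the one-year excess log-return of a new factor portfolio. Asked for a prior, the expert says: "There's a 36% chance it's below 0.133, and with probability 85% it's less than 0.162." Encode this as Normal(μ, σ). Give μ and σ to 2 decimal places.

The p-quantile of Normal(μ,σ) is μ + z_p·σ, with z_{0.36} = -0.3585 and z_{0.85} = 1.036.
Eliminate σ: μ = (z₂·x₁ − z₁·x₂)/(z₂ − z₁) = (1.036·0.133 − (-0.3585)·0.162)/1.395 = 0.14.
Then σ = (x₂ − x₁)/(z₂ − z₁) = (0.162 − 0.133)/1.395 = 0.02.

μ = 0.14, σ = 0.02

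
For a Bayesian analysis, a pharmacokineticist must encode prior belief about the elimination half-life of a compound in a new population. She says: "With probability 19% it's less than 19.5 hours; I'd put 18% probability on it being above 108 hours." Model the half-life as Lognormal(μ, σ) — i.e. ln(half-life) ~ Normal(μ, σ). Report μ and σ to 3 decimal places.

If T ~ Lognormal(μ,σ) then ln T ~ Normal(μ,σ), so the p-quantile of ln T is μ + z_p·σ.
ln(19.5) = 2.97 and ln(108) = 4.682; z_{0.19} = -0.8779, z_{0.82} = 0.9154.
σ = (4.682 − 2.97)/(0.9154 − (-0.8779)) = 0.955.
μ = 2.97 − (-0.8779)·0.955 = 3.808.

μ ≈ 3.808, σ ≈ 0.955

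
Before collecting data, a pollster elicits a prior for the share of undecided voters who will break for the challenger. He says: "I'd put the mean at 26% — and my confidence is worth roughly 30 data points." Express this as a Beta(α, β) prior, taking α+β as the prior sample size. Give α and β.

Under the effective-sample-size interpretation, Beta(α, β) has prior mean α/(α+β) and prior sample size α+β.
So α+β = 30 and α/(α+β) = 0.26, giving α = 0.26·30 = 7.8 and β = 30 − 7.8 = 22.2.

α = 7.8, β = 22.2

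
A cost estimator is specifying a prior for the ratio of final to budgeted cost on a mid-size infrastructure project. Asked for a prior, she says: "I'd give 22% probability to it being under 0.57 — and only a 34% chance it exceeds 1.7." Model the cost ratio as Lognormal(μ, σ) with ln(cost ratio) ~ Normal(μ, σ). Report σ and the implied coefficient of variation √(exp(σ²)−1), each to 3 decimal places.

σ ≈ 0.922, CV ≈ 1.158

If T ~ Lognormal(μ,σ) then ln T ~ Normal(μ,σ), so the p-quantile of ln T is μ + z_p·σ.
ln(0.57) = -0.5621 and ln(1.7) = 0.5306; z_{0.22} = -0.7722, z_{0.66} = 0.4125.
σ = (0.5306 − -0.5621)/(0.4125 − (-0.7722)) = 0.922.
μ = -0.5621 − (-0.7722)·0.922 = 0.150.
CV = √(exp(σ²)−1) = √(exp(0.8509)−1) = 1.158.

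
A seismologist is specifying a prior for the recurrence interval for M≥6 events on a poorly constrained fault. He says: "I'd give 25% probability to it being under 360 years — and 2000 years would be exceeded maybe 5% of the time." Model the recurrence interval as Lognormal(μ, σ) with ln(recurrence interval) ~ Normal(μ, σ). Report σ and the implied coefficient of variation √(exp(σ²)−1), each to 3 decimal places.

σ ≈ 0.739, CV ≈ 0.853

If T ~ Lognormal(μ,σ) then ln T ~ Normal(μ,σ), so the p-quantile of ln T is μ + z_p·σ.
ln(360) = 5.886 and ln(2000) = 7.601; z_{0.25} = -0.6745, z_{0.95} = 1.645.
σ = (7.601 − 5.886)/(1.645 − (-0.6745)) = 0.739.
μ = 5.886 − (-0.6745)·0.739 = 6.385.
CV = √(exp(σ²)−1) = √(exp(0.5466)−1) = 0.853.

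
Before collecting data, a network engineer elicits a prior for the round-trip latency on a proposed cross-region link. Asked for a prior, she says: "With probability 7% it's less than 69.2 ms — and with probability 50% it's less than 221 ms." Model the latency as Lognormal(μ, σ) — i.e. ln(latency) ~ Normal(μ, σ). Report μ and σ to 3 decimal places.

μ ≈ 5.398, σ ≈ 0.787

If T ~ Lognormal(μ,σ) then ln T ~ Normal(μ,σ), so the p-quantile of ln T is μ + z_p·σ.
ln(69.2) = 4.237 and ln(221) = 5.398; z_{0.07} = -1.476, z_{0.5} = 0.
σ = (5.398 − 4.237)/(0 − (-1.476)) = 0.787.
μ = 4.237 − (-1.476)·0.787 = 5.398.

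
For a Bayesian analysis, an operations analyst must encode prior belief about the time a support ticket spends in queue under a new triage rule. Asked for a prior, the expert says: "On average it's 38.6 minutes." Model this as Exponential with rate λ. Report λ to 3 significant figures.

λ ≈ 0.0259

Exponential mean = 1/λ, so λ = 1/38.6 = 0.0259.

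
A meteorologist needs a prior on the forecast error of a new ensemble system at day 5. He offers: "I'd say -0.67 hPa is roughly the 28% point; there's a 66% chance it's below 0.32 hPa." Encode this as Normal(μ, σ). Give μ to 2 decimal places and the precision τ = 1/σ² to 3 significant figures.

μ = -0.09, τ = 1.01

The p-quantile of Normal(μ,σ) is μ + z_p·σ, with z_{0.28} = -0.5828 and z_{0.66} = 0.4125.
Eliminate σ: μ = (z₂·x₁ − z₁·x₂)/(z₂ − z₁) = (0.4125·-0.67 − (-0.5828)·0.32)/0.9953 = -0.09.
Then σ = (x₂ − x₁)/(z₂ − z₁) = (0.32 − -0.67)/0.9953 = 0.99.
Precision τ = 1/σ² = 1/0.9947² = 1.01.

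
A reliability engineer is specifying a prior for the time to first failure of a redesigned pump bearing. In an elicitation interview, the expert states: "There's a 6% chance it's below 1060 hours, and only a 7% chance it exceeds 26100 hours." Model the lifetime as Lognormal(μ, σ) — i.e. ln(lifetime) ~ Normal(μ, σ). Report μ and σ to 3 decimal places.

If T ~ Lognormal(μ,σ) then ln T ~ Normal(μ,σ), so the p-quantile of ln T is μ + z_p·σ.
ln(1060) = 6.966 and ln(26100) = 10.17; z_{0.06} = -1.555, z_{0.93} = 1.476.
σ = (10.17 − 6.966)/(1.476 − (-1.555)) = 1.057.
μ = 6.966 − (-1.555)·1.057 = 8.610.

μ ≈ 8.610, σ ≈ 1.057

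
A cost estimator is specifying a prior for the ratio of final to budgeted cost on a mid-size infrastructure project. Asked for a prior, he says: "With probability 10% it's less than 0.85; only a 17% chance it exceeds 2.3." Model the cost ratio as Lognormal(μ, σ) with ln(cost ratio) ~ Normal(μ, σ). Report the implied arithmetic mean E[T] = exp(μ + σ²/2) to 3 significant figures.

If T ~ Lognormal(μ,σ) then ln T ~ Normal(μ,σ), so the p-quantile of ln T is μ + z_p·σ.
ln(0.85) = -0.1625 and ln(2.3) = 0.8329; z_{0.1} = -1.282, z_{0.83} = 0.9542.
σ = (0.8329 − -0.1625)/(0.9542 − (-1.282)) = 0.445.
μ = -0.1625 − (-1.282)·0.445 = 0.408.
E[T] = exp(μ + σ²/2) = exp(0.408 + 0.0991) = 1.66.

E[T] ≈ 1.66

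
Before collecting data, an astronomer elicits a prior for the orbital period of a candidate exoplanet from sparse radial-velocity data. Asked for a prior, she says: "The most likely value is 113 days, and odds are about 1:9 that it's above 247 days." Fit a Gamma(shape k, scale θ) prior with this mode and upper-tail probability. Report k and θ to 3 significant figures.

Gamma(k,θ) with k>1 has mode (k−1)θ, so θ = 113/(k−1).
Need P(X < 247) = 0.9 with θ tied to k this way. Start at k = 2, θ = 113: P(X<247) ≈ 0.642.
Too low — raise k to concentrate. Iterating converges to k ≈ 4.14.
Then θ = 113/(4.14−1) ≈ 35.9.

k ≈ 4.14, θ ≈ 35.9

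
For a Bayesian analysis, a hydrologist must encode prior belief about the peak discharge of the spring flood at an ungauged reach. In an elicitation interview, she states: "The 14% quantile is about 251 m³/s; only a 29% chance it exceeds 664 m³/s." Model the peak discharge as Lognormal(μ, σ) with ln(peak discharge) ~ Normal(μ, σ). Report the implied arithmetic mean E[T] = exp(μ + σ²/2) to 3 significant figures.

E[T] ≈ 570 m³/s

If T ~ Lognormal(μ,σ) then ln T ~ Normal(μ,σ), so the p-quantile of ln T is μ + z_p·σ.
ln(251) = 5.525 and ln(664) = 6.498; z_{0.14} = -1.08, z_{0.71} = 0.5534.
σ = (6.498 − 5.525)/(0.5534 − (-1.08)) = 0.595.
μ = 5.525 − (-1.08)·0.595 = 6.169.
E[T] = exp(μ + σ²/2) = exp(6.169 + 0.1773) = 570 m³/s.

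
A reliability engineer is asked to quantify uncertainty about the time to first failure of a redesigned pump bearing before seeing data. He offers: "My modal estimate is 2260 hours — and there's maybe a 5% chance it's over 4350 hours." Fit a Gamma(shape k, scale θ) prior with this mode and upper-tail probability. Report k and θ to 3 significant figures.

k ≈ 7.48, θ ≈ 349

Gamma(k,θ) with k>1 has mode (k−1)θ, so θ = 2260/(k−1).
Need P(X < 4350) = 0.95 with θ tied to k this way. Start at k = 2, θ = 2260: P(X<4350) ≈ 0.573.
Too low — raise k to concentrate. Iterating converges to k ≈ 7.48.
Then θ = 2260/(7.48−1) ≈ 349.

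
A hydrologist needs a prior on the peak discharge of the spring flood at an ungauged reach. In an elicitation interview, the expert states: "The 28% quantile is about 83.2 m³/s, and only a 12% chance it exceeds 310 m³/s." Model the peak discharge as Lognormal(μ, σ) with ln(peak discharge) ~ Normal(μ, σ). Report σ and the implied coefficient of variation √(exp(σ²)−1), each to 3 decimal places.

If T ~ Lognormal(μ,σ) then ln T ~ Normal(μ,σ), so the p-quantile of ln T is μ + z_p·σ.
ln(83.2) = 4.421 and ln(310) = 5.737; z_{0.28} = -0.5828, z_{0.88} = 1.175.
σ = (5.737 − 4.421)/(1.175 − (-0.5828)) = 0.748.
μ = 4.421 − (-0.5828)·0.748 = 4.857.
CV = √(exp(σ²)−1) = √(exp(0.5599)−1) = 0.866.

σ ≈ 0.748, CV ≈ 0.866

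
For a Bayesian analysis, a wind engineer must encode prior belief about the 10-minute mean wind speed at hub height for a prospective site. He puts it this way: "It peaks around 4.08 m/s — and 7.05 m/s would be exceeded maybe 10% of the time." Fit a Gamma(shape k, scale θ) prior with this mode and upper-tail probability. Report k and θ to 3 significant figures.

Gamma(k,θ) with k>1 has mode (k−1)θ, so θ = 4.08/(k−1).
Need P(X < 7.05) = 0.9 with θ tied to k this way. Start at k = 2, θ = 4.08: P(X<7.05) ≈ 0.515.
Too low — raise k to concentrate. Iterating converges to k ≈ 7.34.
Then θ = 4.08/(7.34−1) ≈ 0.644.

k ≈ 7.34, θ ≈ 0.644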